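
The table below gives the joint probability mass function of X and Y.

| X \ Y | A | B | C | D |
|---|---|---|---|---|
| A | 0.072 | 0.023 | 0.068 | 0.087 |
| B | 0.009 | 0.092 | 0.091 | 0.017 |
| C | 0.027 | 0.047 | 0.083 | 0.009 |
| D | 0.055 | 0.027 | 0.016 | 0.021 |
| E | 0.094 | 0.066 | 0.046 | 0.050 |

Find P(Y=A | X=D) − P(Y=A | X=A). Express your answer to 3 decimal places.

P(X=D) = 0.055 + 0.027 + 0.016 + 0.021 = 0.119; P(Y=A | X=D) = 0.055/0.119 = 0.4622.
P(X=A) = 0.072 + 0.023 + 0.068 + 0.087 = 0.250; P(Y=A | X=A) = 0.072/0.250 = 0.2880.
Difference = 0.174.

0.174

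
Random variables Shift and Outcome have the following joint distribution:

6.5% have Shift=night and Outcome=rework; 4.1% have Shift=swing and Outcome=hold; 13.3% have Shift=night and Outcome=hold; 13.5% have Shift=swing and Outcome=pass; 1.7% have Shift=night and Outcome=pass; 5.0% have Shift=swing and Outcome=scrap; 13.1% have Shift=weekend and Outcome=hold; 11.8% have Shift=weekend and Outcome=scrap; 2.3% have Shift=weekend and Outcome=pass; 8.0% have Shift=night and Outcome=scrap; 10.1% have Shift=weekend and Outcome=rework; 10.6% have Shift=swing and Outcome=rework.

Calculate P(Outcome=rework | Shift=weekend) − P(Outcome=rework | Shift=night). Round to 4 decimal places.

0.0504

P(Shift=weekend) = 0.023 + 0.101 + 0.118 + 0.131 = 0.373; P(Outcome=rework | Shift=weekend) = 0.101/0.373 = 0.27078.
P(Shift=night) = 0.017 + 0.065 + 0.080 + 0.133 = 0.295; P(Outcome=rework | Shift=night) = 0.065/0.295 = 0.22034.
Difference = 0.0504.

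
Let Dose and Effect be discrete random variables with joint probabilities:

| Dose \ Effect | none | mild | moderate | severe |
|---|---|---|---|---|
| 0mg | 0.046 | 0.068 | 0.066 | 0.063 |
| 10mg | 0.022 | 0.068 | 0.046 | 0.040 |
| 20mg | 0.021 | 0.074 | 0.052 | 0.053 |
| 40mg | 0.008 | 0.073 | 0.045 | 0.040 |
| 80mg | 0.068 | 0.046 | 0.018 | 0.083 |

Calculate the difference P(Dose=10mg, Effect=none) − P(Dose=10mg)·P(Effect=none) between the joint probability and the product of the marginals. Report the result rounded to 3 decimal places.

-0.007

P(Dose=10mg) = 0.022 + 0.068 + 0.046 + 0.040 = 0.176.
P(Effect=none) = 0.046 + 0.022 + 0.021 + 0.008 + 0.068 = 0.165.
P(Dose=10mg, Effect=none) − P(Dose=10mg)P(Effect=none) = 0.022 − 0.176×0.165 = -0.007.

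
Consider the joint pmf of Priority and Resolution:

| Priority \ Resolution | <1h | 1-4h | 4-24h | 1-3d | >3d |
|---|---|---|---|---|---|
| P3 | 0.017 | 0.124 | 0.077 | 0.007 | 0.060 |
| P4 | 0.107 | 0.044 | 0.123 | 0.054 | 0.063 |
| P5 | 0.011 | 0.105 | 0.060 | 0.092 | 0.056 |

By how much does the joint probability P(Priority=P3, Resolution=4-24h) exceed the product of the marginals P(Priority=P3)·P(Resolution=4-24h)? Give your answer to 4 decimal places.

P(Priority=P3) = 0.017 + 0.124 + 0.077 + 0.007 + 0.060 = 0.285.
P(Resolution=4-24h) = 0.077 + 0.123 + 0.060 = 0.260.
P(Priority=P3, Resolution=4-24h) − P(Priority=P3)P(Resolution=4-24h) = 0.077 − 0.285×0.260 = 0.0029.

0.0029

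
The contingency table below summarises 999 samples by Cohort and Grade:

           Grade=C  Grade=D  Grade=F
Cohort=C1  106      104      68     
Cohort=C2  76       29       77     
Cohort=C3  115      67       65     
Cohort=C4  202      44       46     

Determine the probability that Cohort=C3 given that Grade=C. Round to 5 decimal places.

Total with Grade=C: 106 + 76 + 115 + 202 = 499.
P(Cohort=C3 | Grade=C) = 115/499 = 0.23046.

0.23046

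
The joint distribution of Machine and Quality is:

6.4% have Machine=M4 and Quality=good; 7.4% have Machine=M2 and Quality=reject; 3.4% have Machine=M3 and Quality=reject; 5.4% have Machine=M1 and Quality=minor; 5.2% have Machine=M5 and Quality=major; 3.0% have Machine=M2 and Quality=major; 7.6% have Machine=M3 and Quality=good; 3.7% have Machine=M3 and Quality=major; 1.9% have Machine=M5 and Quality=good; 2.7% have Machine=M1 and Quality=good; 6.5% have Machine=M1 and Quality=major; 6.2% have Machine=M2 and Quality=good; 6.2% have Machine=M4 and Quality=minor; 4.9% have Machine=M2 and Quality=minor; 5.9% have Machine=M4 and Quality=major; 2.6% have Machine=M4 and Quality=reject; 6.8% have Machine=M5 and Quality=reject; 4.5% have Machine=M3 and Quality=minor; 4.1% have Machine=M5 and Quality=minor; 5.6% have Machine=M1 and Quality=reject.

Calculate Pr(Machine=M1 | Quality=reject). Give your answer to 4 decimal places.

P(Quality=reject) = 0.056 + 0.074 + 0.034 + 0.026 + 0.068 = 0.258.
P(Machine=M1 | Quality=reject) = 0.056/0.258 = 0.2171.

0.2171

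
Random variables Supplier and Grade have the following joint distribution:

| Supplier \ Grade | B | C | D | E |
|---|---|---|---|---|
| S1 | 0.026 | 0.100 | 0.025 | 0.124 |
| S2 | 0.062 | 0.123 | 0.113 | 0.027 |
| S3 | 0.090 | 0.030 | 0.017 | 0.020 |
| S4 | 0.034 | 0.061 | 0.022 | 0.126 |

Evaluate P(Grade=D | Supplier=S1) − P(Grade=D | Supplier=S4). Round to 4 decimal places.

P(Supplier=S1) = 0.026 + 0.100 + 0.025 + 0.124 = 0.275; P(Grade=D | Supplier=S1) = 0.025/0.275 = 0.09091.
P(Supplier=S4) = 0.034 + 0.061 + 0.022 + 0.126 = 0.243; P(Grade=D | Supplier=S4) = 0.022/0.243 = 0.09053.
Difference = 0.0004.

0.0004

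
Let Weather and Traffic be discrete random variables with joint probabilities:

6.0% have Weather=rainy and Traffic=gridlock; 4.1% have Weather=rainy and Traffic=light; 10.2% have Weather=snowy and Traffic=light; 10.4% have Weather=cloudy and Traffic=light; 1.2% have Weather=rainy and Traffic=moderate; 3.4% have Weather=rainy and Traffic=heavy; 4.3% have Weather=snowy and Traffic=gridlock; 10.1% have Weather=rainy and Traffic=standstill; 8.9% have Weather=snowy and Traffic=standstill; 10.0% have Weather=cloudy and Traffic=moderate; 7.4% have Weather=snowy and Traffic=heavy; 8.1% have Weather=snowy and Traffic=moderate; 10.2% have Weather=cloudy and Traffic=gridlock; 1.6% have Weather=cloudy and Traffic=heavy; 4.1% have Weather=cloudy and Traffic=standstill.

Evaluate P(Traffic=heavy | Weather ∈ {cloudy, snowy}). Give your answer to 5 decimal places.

P(Weather=cloudy) = 0.104 + 0.100 + 0.016 + 0.102 + 0.041 = 0.363.
P(Weather=snowy) = 0.102 + 0.081 + 0.074 + 0.043 + 0.089 = 0.389.
P(Weather ∈ {cloudy, snowy}) = 0.363 + 0.389 = 0.752; P(Traffic=heavy, Weather ∈ {cloudy, snowy}) = 0.016 + 0.074 = 0.090.
P(Traffic=heavy | Weather ∈ {cloudy, snowy}) = 0.090/0.752 = 0.11968.

0.11968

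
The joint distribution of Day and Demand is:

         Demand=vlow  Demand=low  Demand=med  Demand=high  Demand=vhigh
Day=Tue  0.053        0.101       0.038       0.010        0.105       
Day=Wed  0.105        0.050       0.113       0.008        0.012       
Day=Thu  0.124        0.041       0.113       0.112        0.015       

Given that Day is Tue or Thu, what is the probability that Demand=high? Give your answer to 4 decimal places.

0.1713

P(Day=Tue) = 0.053 + 0.101 + 0.038 + 0.010 + 0.105 = 0.307.
P(Day=Thu) = 0.124 + 0.041 + 0.113 + 0.112 + 0.015 = 0.405.
P(Day ∈ {Tue, Thu}) = 0.307 + 0.405 = 0.712; P(Demand=high, Day ∈ {Tue, Thu}) = 0.010 + 0.112 = 0.122.
P(Demand=high | Day ∈ {Tue, Thu}) = 0.122/0.712 = 0.1713.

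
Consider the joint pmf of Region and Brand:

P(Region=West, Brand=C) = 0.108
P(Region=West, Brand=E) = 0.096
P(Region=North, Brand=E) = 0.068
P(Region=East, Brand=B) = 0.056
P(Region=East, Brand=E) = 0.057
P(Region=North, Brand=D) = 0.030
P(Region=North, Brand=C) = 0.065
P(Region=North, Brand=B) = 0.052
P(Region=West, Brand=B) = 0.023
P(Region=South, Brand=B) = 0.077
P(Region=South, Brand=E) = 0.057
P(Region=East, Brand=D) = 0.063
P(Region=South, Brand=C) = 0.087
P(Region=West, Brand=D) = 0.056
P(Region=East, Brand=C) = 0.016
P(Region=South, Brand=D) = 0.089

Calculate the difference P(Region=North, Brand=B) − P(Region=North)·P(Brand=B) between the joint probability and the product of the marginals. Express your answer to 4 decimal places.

P(Region=North) = 0.052 + 0.065 + 0.030 + 0.068 = 0.215.
P(Brand=B) = 0.052 + 0.077 + 0.056 + 0.023 = 0.208.
P(Region=North, Brand=B) − P(Region=North)P(Brand=B) = 0.052 − 0.215×0.208 = 0.0073.

0.0073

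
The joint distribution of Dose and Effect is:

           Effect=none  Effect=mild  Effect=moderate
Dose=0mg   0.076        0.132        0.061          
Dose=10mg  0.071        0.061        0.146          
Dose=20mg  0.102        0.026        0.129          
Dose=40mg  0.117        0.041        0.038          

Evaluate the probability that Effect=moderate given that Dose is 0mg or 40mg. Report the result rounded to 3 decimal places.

P(Dose=0mg) = 0.076 + 0.132 + 0.061 = 0.269.
P(Dose=40mg) = 0.117 + 0.041 + 0.038 = 0.196.
P(Dose ∈ {0mg, 40mg}) = 0.269 + 0.196 = 0.465; P(Effect=moderate, Dose ∈ {0mg, 40mg}) = 0.061 + 0.038 = 0.099.
P(Effect=moderate | Dose ∈ {0mg, 40mg}) = 0.099/0.465 = 0.213.

0.213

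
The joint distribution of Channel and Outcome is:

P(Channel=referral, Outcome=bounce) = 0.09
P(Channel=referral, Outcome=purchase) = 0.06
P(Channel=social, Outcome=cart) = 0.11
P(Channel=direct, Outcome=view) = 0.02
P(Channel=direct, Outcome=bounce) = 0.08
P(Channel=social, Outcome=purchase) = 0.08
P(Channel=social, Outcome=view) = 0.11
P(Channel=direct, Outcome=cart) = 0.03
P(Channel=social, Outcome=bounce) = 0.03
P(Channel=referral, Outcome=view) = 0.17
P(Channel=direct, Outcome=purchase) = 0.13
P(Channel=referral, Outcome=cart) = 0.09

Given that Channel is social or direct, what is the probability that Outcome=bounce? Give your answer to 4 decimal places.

0.1864

P(Channel=social) = 0.03 + 0.11 + 0.11 + 0.08 = 0.33.
P(Channel=direct) = 0.08 + 0.02 + 0.03 + 0.13 = 0.26.
P(Channel ∈ {social, direct}) = 0.33 + 0.26 = 0.59; P(Outcome=bounce, Channel ∈ {social, direct}) = 0.03 + 0.08 = 0.11.
P(Outcome=bounce | Channel ∈ {social, direct}) = 0.11/0.59 = 0.1864.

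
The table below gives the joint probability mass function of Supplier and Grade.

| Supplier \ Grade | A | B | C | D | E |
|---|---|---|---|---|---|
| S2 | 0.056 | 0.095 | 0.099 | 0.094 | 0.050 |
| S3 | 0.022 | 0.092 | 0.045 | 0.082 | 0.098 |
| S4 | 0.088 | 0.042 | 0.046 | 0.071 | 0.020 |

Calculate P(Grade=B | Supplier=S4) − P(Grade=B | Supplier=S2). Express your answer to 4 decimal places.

P(Supplier=S4) = 0.088 + 0.042 + 0.046 + 0.071 + 0.020 = 0.267; P(Grade=B | Supplier=S4) = 0.042/0.267 = 0.15730.
P(Supplier=S2) = 0.056 + 0.095 + 0.099 + 0.094 + 0.050 = 0.394; P(Grade=B | Supplier=S2) = 0.095/0.394 = 0.24112.
Difference = -0.0838.

-0.0838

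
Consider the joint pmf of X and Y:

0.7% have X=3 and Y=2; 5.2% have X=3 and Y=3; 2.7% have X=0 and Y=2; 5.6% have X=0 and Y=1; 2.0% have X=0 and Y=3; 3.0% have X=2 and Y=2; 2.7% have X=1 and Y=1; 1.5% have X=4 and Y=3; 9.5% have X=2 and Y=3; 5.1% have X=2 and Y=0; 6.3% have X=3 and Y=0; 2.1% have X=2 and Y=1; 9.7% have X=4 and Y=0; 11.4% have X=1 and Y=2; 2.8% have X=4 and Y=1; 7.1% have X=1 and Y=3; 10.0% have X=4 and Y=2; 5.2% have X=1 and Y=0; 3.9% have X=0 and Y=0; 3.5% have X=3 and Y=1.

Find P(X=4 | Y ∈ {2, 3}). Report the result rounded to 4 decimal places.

0.2166

P(Y=2) = 0.027 + 0.114 + 0.030 + 0.007 + 0.100 = 0.278.
P(Y=3) = 0.020 + 0.071 + 0.095 + 0.052 + 0.015 = 0.253.
P(Y ∈ {2, 3}) = 0.278 + 0.253 = 0.531; P(X=4, Y ∈ {2, 3}) = 0.100 + 0.015 = 0.115.
P(X=4 | Y ∈ {2, 3}) = 0.115/0.531 = 0.2166.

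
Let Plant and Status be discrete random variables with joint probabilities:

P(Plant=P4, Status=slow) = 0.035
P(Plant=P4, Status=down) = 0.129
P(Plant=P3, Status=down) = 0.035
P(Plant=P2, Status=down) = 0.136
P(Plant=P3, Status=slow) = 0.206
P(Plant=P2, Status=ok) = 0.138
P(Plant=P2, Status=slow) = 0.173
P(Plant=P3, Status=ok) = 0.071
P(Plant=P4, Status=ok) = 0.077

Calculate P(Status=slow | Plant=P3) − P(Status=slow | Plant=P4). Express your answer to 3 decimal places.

P(Plant=P3) = 0.071 + 0.206 + 0.035 = 0.312; P(Status=slow | Plant=P3) = 0.206/0.312 = 0.6603.
P(Plant=P4) = 0.077 + 0.035 + 0.129 = 0.241; P(Status=slow | Plant=P4) = 0.035/0.241 = 0.1452.
Difference = 0.515.

0.515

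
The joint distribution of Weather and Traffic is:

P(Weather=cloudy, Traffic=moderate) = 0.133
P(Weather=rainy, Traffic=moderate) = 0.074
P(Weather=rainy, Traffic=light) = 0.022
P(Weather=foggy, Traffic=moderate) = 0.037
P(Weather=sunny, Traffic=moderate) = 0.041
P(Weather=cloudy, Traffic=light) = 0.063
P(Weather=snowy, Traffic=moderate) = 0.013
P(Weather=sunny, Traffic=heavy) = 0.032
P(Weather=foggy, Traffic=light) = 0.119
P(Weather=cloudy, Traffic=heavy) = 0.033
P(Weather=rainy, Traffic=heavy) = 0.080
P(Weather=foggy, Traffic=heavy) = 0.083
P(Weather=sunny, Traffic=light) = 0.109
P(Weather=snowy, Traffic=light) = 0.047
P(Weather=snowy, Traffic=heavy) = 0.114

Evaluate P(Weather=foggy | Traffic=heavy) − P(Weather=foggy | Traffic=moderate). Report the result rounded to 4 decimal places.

P(Traffic=heavy) = 0.032 + 0.033 + 0.080 + 0.114 + 0.083 = 0.342; P(Weather=foggy | Traffic=heavy) = 0.083/0.342 = 0.24269.
P(Traffic=moderate) = 0.041 + 0.133 + 0.074 + 0.013 + 0.037 = 0.298; P(Weather=foggy | Traffic=moderate) = 0.037/0.298 = 0.12416.
Difference = 0.1185.

0.1185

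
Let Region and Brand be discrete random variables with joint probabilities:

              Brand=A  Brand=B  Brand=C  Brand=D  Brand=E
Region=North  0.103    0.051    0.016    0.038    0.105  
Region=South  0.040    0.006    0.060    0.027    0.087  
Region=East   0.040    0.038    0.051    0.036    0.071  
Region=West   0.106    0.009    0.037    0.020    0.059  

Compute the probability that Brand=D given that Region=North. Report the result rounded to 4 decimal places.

0.1214

P(Region=North) = 0.103 + 0.051 + 0.016 + 0.038 + 0.105 = 0.313.
P(Brand=D | Region=North) = 0.038/0.313 = 0.1214.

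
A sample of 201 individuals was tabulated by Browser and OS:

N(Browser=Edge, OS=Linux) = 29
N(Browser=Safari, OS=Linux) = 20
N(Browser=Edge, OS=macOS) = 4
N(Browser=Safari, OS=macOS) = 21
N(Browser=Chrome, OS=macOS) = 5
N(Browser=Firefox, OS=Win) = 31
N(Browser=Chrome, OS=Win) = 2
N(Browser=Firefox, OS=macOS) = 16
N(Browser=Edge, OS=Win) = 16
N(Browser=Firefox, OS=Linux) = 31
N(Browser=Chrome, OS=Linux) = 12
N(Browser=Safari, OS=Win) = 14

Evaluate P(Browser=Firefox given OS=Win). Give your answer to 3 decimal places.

Total with OS=Win: 2 + 31 + 14 + 16 = 63.
P(Browser=Firefox | OS=Win) = 31/63 = 0.492.

0.492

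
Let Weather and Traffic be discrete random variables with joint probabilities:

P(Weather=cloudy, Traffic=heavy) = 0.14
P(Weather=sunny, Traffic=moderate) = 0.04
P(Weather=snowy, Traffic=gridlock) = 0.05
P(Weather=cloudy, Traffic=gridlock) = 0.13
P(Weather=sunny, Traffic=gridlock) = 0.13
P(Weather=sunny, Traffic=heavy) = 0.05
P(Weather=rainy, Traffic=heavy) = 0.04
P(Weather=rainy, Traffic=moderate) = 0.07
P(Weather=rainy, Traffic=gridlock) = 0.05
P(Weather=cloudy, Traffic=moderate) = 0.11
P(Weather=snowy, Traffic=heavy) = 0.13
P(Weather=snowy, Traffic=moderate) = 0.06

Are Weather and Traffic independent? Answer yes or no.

no

P(Weather=sunny) = 0.22 and P(Traffic=gridlock) = 0.36, so their product is 0.0792, but P(Weather=sunny, Traffic=gridlock) = 0.13. Since these differ, Weather and Traffic are not independent.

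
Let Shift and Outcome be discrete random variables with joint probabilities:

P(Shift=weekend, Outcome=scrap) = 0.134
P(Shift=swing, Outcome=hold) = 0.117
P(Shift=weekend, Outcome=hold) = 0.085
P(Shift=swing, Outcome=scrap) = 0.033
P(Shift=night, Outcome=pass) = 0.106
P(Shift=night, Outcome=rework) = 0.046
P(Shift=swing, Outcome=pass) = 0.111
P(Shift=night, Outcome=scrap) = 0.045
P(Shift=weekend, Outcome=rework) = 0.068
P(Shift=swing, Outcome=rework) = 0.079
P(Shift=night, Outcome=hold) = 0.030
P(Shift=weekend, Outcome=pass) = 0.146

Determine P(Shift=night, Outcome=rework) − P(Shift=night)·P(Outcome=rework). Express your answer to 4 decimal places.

0.0022

P(Shift=night) = 0.106 + 0.046 + 0.045 + 0.030 = 0.227.
P(Outcome=rework) = 0.079 + 0.046 + 0.068 = 0.193.
P(Shift=night, Outcome=rework) − P(Shift=night)P(Outcome=rework) = 0.046 − 0.227×0.193 = 0.0022.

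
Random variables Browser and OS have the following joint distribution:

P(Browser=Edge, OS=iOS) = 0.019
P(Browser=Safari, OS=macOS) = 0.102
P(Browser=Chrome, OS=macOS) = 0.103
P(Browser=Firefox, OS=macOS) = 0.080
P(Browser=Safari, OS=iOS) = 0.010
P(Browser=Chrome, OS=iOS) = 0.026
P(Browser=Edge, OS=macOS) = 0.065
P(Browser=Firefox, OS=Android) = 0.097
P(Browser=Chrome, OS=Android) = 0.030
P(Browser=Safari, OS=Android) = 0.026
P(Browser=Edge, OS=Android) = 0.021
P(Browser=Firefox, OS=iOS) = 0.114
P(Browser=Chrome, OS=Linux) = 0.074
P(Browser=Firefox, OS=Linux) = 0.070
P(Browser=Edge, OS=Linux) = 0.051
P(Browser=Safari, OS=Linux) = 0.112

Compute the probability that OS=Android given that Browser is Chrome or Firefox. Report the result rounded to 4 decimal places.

0.2138

P(Browser=Chrome) = 0.103 + 0.074 + 0.026 + 0.030 = 0.233.
P(Browser=Firefox) = 0.080 + 0.070 + 0.114 + 0.097 = 0.361.
P(Browser ∈ {Chrome, Firefox}) = 0.233 + 0.361 = 0.594; P(OS=Android, Browser ∈ {Chrome, Firefox}) = 0.030 + 0.097 = 0.127.
P(OS=Android | Browser ∈ {Chrome, Firefox}) = 0.127/0.594 = 0.2138.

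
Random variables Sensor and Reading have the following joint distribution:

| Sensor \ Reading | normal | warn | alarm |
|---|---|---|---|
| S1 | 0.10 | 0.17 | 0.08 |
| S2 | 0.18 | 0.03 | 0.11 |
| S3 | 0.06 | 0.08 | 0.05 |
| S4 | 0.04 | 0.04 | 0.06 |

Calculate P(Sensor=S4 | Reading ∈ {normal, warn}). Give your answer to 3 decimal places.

0.114

P(Reading=normal) = 0.10 + 0.18 + 0.06 + 0.04 = 0.38.
P(Reading=warn) = 0.17 + 0.03 + 0.08 + 0.04 = 0.32.
P(Reading ∈ {normal, warn}) = 0.38 + 0.32 = 0.70; P(Sensor=S4, Reading ∈ {normal, warn}) = 0.04 + 0.04 = 0.08.
P(Sensor=S4 | Reading ∈ {normal, warn}) = 0.08/0.70 = 0.114.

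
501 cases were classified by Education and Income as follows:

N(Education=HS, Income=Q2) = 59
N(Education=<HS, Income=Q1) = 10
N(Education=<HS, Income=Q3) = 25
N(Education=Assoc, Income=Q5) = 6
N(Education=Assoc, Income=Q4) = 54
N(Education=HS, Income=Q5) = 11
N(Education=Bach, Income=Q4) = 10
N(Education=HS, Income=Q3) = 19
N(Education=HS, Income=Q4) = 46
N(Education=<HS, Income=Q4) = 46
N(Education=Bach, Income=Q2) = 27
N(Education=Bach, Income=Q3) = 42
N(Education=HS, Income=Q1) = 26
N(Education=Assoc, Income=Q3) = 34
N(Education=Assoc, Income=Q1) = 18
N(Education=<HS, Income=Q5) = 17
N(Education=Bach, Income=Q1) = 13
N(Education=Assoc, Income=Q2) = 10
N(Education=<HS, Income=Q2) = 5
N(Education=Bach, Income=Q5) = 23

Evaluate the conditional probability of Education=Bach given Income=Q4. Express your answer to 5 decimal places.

0.06410

Total with Income=Q4: 46 + 46 + 54 + 10 = 156.
P(Education=Bach | Income=Q4) = 10/156 = 0.06410.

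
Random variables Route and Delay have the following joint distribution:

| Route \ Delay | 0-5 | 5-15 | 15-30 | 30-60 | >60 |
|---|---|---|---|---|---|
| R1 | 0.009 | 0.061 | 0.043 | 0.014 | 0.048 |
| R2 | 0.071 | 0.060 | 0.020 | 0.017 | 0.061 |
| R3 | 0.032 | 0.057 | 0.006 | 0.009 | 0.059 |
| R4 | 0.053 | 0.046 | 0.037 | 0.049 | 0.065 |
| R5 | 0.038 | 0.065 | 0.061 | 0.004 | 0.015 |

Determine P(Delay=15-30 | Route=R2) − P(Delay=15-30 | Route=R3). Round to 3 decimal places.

P(Route=R2) = 0.071 + 0.060 + 0.020 + 0.017 + 0.061 = 0.229; P(Delay=15-30 | Route=R2) = 0.020/0.229 = 0.0873.
P(Route=R3) = 0.032 + 0.057 + 0.006 + 0.009 + 0.059 = 0.163; P(Delay=15-30 | Route=R3) = 0.006/0.163 = 0.0368.
Difference = 0.051.

0.051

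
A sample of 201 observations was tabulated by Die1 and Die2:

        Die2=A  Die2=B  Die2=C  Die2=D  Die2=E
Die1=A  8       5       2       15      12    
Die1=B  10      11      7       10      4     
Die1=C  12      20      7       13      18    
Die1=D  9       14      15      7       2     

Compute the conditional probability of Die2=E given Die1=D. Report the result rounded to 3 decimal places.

Total with Die1=D: 9 + 14 + 15 + 7 + 2 = 47.
P(Die2=E | Die1=D) = 2/47 = 0.043.

0.043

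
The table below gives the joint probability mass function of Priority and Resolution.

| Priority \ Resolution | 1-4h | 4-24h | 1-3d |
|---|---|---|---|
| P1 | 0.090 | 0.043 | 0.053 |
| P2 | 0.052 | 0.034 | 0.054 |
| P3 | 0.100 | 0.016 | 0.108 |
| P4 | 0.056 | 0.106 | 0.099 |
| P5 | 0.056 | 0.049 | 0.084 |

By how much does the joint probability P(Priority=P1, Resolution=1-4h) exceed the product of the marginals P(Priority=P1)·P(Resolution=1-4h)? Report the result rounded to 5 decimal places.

P(Priority=P1) = 0.090 + 0.043 + 0.053 = 0.186.
P(Resolution=1-4h) = 0.090 + 0.052 + 0.100 + 0.056 + 0.056 = 0.354.
P(Priority=P1, Resolution=1-4h) − P(Priority=P1)P(Resolution=1-4h) = 0.090 − 0.186×0.354 = 0.02416.

0.02416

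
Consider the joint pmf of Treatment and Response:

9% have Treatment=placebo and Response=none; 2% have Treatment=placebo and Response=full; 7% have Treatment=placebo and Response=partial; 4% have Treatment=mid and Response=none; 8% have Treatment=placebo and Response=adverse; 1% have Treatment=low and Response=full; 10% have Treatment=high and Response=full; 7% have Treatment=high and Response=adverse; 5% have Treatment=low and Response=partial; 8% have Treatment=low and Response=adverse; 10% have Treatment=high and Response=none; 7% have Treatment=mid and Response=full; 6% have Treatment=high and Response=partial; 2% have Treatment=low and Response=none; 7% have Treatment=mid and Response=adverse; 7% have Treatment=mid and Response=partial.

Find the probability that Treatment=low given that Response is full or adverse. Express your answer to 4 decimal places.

P(Response=full) = 0.02 + 0.01 + 0.07 + 0.10 = 0.20.
P(Response=adverse) = 0.08 + 0.08 + 0.07 + 0.07 = 0.30.
P(Response ∈ {full, adverse}) = 0.20 + 0.30 = 0.50; P(Treatment=low, Response ∈ {full, adverse}) = 0.01 + 0.08 = 0.09.
P(Treatment=low | Response ∈ {full, adverse}) = 0.09/0.50 = 0.1800.

0.1800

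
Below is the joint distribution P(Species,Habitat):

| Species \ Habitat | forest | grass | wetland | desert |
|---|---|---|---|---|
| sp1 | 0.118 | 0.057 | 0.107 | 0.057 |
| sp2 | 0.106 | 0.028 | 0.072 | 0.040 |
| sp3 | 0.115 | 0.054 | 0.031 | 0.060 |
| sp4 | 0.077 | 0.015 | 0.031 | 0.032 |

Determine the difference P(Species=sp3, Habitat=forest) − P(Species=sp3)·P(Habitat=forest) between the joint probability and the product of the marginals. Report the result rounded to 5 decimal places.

P(Species=sp3) = 0.115 + 0.054 + 0.031 + 0.060 = 0.260.
P(Habitat=forest) = 0.118 + 0.106 + 0.115 + 0.077 = 0.416.
P(Species=sp3, Habitat=forest) − P(Species=sp3)P(Habitat=forest) = 0.115 − 0.260×0.416 = 0.00684.

0.00684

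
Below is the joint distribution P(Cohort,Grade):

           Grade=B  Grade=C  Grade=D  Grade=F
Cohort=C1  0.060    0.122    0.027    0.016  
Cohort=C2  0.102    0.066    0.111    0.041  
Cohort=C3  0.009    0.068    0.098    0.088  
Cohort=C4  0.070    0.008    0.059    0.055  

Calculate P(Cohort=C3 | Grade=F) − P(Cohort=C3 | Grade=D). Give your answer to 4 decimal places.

P(Grade=F) = 0.016 + 0.041 + 0.088 + 0.055 = 0.200; P(Cohort=C3 | Grade=F) = 0.088/0.200 = 0.44000.
P(Grade=D) = 0.027 + 0.111 + 0.098 + 0.059 = 0.295; P(Cohort=C3 | Grade=D) = 0.098/0.295 = 0.33220.
Difference = 0.1078.

0.1078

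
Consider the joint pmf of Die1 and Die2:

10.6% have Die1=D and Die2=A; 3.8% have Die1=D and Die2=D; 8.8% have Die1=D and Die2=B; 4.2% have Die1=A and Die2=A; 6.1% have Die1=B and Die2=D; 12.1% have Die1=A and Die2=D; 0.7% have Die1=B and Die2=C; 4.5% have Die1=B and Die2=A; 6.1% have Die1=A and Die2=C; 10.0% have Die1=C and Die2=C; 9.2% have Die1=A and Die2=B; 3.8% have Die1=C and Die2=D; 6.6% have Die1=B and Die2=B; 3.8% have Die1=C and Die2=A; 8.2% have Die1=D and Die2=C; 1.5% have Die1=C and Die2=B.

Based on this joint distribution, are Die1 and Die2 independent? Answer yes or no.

P(Die1=C) = 0.191 and P(Die2=C) = 0.250, so their product is 0.04775, but P(Die1=C, Die2=C) = 0.100. Since these differ, Die1 and Die2 are not independent.

no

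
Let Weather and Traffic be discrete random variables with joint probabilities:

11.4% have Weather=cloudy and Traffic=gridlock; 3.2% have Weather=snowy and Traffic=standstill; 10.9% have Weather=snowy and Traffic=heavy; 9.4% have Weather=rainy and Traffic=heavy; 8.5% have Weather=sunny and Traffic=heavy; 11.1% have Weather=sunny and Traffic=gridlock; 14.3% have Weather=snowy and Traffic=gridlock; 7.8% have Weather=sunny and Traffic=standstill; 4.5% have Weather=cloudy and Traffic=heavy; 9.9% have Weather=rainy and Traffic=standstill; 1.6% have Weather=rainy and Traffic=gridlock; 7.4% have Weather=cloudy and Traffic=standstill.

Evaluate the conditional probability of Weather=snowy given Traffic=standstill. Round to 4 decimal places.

0.1131

P(Traffic=standstill) = 0.078 + 0.074 + 0.099 + 0.032 = 0.283.
P(Weather=snowy | Traffic=standstill) = 0.032/0.283 = 0.1131.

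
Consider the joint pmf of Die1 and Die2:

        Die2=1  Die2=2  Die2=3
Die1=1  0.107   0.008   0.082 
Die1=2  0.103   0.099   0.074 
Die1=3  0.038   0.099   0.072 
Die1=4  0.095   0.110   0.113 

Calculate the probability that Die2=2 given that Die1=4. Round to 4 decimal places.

0.3459

P(Die1=4) = 0.095 + 0.110 + 0.113 = 0.318.
P(Die2=2 | Die1=4) = 0.110/0.318 = 0.3459.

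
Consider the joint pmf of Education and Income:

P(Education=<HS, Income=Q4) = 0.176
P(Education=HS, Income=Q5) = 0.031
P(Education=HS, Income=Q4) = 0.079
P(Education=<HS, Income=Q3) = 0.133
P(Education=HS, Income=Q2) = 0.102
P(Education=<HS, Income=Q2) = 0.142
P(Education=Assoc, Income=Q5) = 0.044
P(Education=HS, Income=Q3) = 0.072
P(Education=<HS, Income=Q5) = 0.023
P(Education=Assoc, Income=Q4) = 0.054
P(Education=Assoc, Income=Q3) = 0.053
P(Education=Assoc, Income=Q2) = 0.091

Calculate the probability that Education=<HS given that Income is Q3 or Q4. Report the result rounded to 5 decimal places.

0.54497

P(Income=Q3) = 0.133 + 0.072 + 0.053 = 0.258.
P(Income=Q4) = 0.176 + 0.079 + 0.054 = 0.309.
P(Income ∈ {Q3, Q4}) = 0.258 + 0.309 = 0.567; P(Education=<HS, Income ∈ {Q3, Q4}) = 0.133 + 0.176 = 0.309.
P(Education=<HS | Income ∈ {Q3, Q4}) = 0.309/0.567 = 0.54497.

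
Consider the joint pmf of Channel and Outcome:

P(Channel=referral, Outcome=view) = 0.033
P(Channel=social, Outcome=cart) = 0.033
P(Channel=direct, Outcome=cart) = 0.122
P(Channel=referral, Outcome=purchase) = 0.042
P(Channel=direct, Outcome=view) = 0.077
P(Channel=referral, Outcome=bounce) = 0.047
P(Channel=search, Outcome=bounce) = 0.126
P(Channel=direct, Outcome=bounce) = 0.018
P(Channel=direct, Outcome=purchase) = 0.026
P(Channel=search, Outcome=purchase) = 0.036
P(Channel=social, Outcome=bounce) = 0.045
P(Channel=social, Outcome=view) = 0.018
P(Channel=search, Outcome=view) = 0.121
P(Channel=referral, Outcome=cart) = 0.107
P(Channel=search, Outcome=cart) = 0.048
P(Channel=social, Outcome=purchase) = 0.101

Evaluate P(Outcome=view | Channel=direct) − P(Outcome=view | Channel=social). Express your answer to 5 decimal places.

P(Channel=direct) = 0.018 + 0.077 + 0.122 + 0.026 = 0.243; P(Outcome=view | Channel=direct) = 0.077/0.243 = 0.316872.
P(Channel=social) = 0.045 + 0.018 + 0.033 + 0.101 = 0.197; P(Outcome=view | Channel=social) = 0.018/0.197 = 0.091371.
Difference = 0.22550.

0.22550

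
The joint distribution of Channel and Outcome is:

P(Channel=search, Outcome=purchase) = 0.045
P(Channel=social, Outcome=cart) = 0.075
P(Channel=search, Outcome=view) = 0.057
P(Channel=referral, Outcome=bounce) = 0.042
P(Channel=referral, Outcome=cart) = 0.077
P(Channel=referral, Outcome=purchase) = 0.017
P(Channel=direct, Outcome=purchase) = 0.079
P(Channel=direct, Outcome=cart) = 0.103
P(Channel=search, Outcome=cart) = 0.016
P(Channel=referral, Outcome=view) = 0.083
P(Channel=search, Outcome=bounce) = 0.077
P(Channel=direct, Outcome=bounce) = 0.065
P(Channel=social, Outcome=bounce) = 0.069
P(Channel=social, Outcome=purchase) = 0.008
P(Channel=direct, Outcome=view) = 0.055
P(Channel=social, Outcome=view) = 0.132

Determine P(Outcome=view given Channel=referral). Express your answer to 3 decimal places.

P(Channel=referral) = 0.042 + 0.083 + 0.077 + 0.017 = 0.219.
P(Outcome=view | Channel=referral) = 0.083/0.219 = 0.379.

0.379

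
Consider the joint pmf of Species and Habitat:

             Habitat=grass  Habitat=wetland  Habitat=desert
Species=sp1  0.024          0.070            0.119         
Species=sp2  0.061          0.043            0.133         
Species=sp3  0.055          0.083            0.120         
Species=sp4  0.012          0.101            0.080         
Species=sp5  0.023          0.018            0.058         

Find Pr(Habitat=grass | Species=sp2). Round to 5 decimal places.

P(Species=sp2) = 0.061 + 0.043 + 0.133 = 0.237.
P(Habitat=grass | Species=sp2) = 0.061/0.237 = 0.25738.

0.25738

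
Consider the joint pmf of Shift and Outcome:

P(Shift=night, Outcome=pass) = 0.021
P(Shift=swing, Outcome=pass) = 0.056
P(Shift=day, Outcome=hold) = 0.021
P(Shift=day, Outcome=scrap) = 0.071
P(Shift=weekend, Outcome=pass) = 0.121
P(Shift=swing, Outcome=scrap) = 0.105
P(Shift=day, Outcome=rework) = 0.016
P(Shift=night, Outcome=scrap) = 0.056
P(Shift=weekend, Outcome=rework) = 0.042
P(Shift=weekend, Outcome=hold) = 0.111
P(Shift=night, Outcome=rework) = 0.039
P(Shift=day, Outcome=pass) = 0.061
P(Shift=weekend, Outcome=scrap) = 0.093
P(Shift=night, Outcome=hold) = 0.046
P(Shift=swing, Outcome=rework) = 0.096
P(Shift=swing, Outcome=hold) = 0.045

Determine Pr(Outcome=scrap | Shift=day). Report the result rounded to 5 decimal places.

P(Shift=day) = 0.061 + 0.016 + 0.071 + 0.021 = 0.169.
P(Outcome=scrap | Shift=day) = 0.071/0.169 = 0.42012.

0.42012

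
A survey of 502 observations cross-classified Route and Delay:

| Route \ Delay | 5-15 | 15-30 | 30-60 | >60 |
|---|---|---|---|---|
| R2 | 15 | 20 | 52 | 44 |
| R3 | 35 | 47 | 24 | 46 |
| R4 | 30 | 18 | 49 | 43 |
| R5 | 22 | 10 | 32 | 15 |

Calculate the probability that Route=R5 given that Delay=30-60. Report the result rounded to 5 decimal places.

0.20382

Total with Delay=30-60: 52 + 24 + 49 + 32 = 157.
P(Route=R5 | Delay=30-60) = 32/157 = 0.20382.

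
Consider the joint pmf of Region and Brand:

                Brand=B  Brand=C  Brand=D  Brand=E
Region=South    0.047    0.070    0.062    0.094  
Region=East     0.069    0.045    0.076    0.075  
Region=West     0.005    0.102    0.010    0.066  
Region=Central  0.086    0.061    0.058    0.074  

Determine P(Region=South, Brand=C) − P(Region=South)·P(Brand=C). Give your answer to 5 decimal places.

-0.00589

P(Region=South) = 0.047 + 0.070 + 0.062 + 0.094 = 0.273.
P(Brand=C) = 0.070 + 0.045 + 0.102 + 0.061 = 0.278.
P(Region=South, Brand=C) − P(Region=South)P(Brand=C) = 0.070 − 0.273×0.278 = -0.00589.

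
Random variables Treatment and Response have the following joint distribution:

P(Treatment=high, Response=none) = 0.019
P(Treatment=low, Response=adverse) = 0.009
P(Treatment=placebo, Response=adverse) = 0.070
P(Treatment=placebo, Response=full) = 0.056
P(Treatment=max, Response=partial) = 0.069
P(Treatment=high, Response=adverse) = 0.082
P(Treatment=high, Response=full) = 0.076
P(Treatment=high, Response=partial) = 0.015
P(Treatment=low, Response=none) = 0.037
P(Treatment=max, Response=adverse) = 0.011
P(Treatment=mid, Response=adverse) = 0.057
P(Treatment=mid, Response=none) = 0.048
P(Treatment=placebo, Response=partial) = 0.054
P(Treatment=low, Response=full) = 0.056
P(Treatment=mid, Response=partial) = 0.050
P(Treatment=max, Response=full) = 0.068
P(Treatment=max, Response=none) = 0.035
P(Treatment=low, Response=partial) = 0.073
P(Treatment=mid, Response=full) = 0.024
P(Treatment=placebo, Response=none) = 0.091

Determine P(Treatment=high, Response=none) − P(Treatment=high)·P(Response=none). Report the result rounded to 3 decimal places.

P(Treatment=high) = 0.019 + 0.015 + 0.076 + 0.082 = 0.192.
P(Response=none) = 0.091 + 0.037 + 0.048 + 0.019 + 0.035 = 0.230.
P(Treatment=high, Response=none) − P(Treatment=high)P(Response=none) = 0.019 − 0.192×0.230 = -0.025.

-0.025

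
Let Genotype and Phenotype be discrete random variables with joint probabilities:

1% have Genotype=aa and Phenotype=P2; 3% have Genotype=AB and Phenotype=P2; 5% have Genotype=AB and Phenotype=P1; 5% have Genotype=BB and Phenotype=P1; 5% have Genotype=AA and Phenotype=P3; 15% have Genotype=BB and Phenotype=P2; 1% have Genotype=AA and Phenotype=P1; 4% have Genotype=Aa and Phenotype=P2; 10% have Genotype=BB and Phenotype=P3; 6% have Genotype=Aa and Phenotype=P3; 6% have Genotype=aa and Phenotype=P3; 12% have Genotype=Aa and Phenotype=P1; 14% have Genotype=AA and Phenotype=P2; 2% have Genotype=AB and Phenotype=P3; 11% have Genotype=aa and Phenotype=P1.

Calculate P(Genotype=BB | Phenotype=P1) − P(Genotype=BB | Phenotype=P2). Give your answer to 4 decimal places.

-0.2583

P(Phenotype=P1) = 0.01 + 0.12 + 0.11 + 0.05 + 0.05 = 0.34; P(Genotype=BB | Phenotype=P1) = 0.05/0.34 = 0.14706.
P(Phenotype=P2) = 0.14 + 0.04 + 0.01 + 0.03 + 0.15 = 0.37; P(Genotype=BB | Phenotype=P2) = 0.15/0.37 = 0.40541.
Difference = -0.2583.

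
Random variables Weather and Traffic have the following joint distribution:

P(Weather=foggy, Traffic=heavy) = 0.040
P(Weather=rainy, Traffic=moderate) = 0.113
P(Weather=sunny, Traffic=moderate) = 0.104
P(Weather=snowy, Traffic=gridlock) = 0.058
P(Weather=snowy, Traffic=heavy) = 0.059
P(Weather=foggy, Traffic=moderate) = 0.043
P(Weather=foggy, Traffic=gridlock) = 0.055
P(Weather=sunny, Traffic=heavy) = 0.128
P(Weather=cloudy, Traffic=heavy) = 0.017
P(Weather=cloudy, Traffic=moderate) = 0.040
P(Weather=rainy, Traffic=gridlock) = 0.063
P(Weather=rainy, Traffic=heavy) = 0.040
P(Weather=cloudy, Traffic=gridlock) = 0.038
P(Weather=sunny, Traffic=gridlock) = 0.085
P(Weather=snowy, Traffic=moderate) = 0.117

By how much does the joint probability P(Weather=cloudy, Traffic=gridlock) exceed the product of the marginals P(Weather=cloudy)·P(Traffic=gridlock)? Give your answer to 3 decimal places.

P(Weather=cloudy) = 0.040 + 0.017 + 0.038 = 0.095.
P(Traffic=gridlock) = 0.085 + 0.038 + 0.063 + 0.058 + 0.055 = 0.299.
P(Weather=cloudy, Traffic=gridlock) − P(Weather=cloudy)P(Traffic=gridlock) = 0.038 − 0.095×0.299 = 0.010.

0.010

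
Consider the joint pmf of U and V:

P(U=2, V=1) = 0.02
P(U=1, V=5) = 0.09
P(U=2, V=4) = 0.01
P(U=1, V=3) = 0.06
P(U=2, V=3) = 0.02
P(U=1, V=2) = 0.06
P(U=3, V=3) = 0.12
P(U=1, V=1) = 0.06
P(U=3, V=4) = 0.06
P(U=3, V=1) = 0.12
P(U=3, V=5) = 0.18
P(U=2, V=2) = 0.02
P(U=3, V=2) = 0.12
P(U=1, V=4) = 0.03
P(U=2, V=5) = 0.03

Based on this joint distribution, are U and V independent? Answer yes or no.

yes

Every cell satisfies P(U,V) = P(U)·P(V). For instance P(U=3) = 0.60, P(V=5) = 0.30, and 0.60×0.30 = 0.18 matches the joint entry. So U and V are independent.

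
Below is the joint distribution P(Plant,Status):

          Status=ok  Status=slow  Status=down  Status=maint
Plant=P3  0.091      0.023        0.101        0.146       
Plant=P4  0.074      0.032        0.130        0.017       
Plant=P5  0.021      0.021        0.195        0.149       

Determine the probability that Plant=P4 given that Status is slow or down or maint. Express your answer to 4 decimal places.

P(Status=slow) = 0.023 + 0.032 + 0.021 = 0.076.
P(Status=down) = 0.101 + 0.130 + 0.195 = 0.426.
P(Status=maint) = 0.146 + 0.017 + 0.149 = 0.312.
P(Status ∈ {slow, down, maint}) = 0.076 + 0.426 + 0.312 = 0.814; P(Plant=P4, Status ∈ {slow, down, maint}) = 0.032 + 0.130 + 0.017 = 0.179.
P(Plant=P4 | Status ∈ {slow, down, maint}) = 0.179/0.814 = 0.2199.

0.2199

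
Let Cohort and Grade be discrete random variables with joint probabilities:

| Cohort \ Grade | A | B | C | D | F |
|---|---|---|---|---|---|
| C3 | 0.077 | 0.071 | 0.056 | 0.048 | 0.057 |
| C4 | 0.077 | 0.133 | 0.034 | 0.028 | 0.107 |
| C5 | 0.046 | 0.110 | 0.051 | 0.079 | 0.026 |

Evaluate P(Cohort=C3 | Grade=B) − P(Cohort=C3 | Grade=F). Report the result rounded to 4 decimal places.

-0.0739

P(Grade=B) = 0.071 + 0.133 + 0.110 = 0.314; P(Cohort=C3 | Grade=B) = 0.071/0.314 = 0.22611.
P(Grade=F) = 0.057 + 0.107 + 0.026 = 0.190; P(Cohort=C3 | Grade=F) = 0.057/0.190 = 0.30000.
Difference = -0.0739.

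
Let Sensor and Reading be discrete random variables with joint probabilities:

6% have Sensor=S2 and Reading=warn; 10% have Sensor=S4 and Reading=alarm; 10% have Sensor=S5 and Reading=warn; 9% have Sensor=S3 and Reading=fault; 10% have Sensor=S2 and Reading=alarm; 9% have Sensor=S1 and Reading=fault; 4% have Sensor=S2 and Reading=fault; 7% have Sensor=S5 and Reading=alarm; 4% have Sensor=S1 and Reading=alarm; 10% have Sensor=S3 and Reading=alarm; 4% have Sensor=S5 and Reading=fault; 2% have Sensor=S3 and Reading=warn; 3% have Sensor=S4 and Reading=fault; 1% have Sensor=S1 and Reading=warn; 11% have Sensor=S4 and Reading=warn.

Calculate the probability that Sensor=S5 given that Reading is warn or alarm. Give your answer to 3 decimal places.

P(Reading=warn) = 0.01 + 0.06 + 0.02 + 0.11 + 0.10 = 0.30.
P(Reading=alarm) = 0.04 + 0.10 + 0.10 + 0.10 + 0.07 = 0.41.
P(Reading ∈ {warn, alarm}) = 0.30 + 0.41 = 0.71; P(Sensor=S5, Reading ∈ {warn, alarm}) = 0.10 + 0.07 = 0.17.
P(Sensor=S5 | Reading ∈ {warn, alarm}) = 0.17/0.71 = 0.239.

0.239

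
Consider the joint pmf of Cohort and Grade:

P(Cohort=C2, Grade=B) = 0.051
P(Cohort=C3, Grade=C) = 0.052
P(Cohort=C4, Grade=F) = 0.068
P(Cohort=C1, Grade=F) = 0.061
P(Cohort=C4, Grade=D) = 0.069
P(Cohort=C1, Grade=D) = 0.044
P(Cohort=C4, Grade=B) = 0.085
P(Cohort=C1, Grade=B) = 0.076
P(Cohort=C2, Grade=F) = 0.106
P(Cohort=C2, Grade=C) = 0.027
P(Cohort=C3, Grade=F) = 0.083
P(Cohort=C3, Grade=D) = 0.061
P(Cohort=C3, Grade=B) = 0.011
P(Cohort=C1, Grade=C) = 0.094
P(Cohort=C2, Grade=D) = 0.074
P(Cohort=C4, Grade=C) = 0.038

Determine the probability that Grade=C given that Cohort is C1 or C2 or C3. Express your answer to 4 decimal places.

P(Cohort=C1) = 0.076 + 0.094 + 0.044 + 0.061 = 0.275.
P(Cohort=C2) = 0.051 + 0.027 + 0.074 + 0.106 = 0.258.
P(Cohort=C3) = 0.011 + 0.052 + 0.061 + 0.083 = 0.207.
P(Cohort ∈ {C1, C2, C3}) = 0.275 + 0.258 + 0.207 = 0.740; P(Grade=C, Cohort ∈ {C1, C2, C3}) = 0.094 + 0.027 + 0.052 = 0.173.
P(Grade=C | Cohort ∈ {C1, C2, C3}) = 0.173/0.740 = 0.2338.

0.2338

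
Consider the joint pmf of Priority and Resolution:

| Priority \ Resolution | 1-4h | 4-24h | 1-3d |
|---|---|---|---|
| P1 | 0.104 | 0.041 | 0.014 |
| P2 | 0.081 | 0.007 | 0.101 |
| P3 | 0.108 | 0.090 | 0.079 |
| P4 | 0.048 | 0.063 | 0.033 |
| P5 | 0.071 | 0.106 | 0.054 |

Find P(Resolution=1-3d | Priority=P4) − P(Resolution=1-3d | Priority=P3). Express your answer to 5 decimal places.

-0.05603

P(Priority=P4) = 0.048 + 0.063 + 0.033 = 0.144; P(Resolution=1-3d | Priority=P4) = 0.033/0.144 = 0.229167.
P(Priority=P3) = 0.108 + 0.090 + 0.079 = 0.277; P(Resolution=1-3d | Priority=P3) = 0.079/0.277 = 0.285199.
Difference = -0.05603.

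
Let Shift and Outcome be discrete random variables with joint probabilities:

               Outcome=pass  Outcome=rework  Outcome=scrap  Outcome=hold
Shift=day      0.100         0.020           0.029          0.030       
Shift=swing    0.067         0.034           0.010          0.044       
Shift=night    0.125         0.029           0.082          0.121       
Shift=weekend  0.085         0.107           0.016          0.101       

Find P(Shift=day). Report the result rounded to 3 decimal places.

0.179

P(Shift=day) = 0.100 + 0.020 + 0.029 + 0.030 = 0.179.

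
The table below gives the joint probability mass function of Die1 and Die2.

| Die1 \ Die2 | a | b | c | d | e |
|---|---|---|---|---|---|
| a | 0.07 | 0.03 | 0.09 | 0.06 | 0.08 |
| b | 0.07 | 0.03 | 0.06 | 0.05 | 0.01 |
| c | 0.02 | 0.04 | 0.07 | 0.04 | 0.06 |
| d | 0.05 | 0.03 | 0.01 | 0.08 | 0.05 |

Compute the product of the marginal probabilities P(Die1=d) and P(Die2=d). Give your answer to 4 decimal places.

P(Die1=d) = 0.05 + 0.03 + 0.01 + 0.08 + 0.05 = 0.22.
P(Die2=d) = 0.06 + 0.05 + 0.04 + 0.08 = 0.23.
Product: 0.22 × 0.23 = 0.0506.

0.0506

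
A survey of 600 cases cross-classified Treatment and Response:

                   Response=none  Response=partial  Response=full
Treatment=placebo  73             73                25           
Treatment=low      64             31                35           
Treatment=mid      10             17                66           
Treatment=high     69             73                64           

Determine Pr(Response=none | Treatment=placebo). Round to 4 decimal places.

0.4269

Total with Treatment=placebo: 73 + 73 + 25 = 171.
P(Response=none | Treatment=placebo) = 73/171 = 0.4269.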